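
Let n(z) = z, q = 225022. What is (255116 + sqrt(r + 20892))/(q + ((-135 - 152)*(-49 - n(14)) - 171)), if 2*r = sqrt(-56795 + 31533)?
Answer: 63779/60733 + sqrt(83568 + 2*I*sqrt(25262))/485864 ≈ 1.0507 + 1.1316e-6*I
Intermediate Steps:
r = I*sqrt(25262)/2 (r = sqrt(-56795 + 31533)/2 = sqrt(-25262)/2 = (I*sqrt(25262))/2 = I*sqrt(25262)/2 ≈ 79.47*I)
(255116 + sqrt(r + 20892))/(q + ((-135 - 152)*(-49 - n(14)) - 171)) = (255116 + sqrt(I*sqrt(25262)/2 + 20892))/(225022 + ((-135 - 152)*(-49 - 1*14) - 171)) = (255116 + sqrt(20892 + I*sqrt(25262)/2))/(225022 + (-287*(-49 - 14) - 171)) = (255116 + sqrt(20892 + I*sqrt(25262)/2))/(225022 + (-287*(-63) - 171)) = (255116 + sqrt(20892 + I*sqrt(25262)/2))/(225022 + (18081 - 171)) = (255116 + sqrt(20892 + I*sqrt(25262)/2))/(225022 + 17910) = (255116 + sqrt(20892 + I*sqrt(25262)/2))/242932 = (255116 + sqrt(20892 + I*sqrt(25262)/2))*(1/242932) = 63779/60733 + sqrt(20892 + I*sqrt(25262)/2)/242932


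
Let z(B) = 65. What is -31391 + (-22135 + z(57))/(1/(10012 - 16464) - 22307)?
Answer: -903559980495/28784953 ≈ -31390.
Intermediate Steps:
-31391 + (-22135 + z(57))/(1/(10012 - 16464) - 22307) = -31391 + (-22135 + 65)/(1/(10012 - 16464) - 22307) = -31391 - 22070/(1/(-6452) - 22307) = -31391 - 22070/(-1/6452 - 22307) = -31391 - 22070/(-143924765/6452) = -31391 - 22070*(-6452/143924765) = -31391 + 28479128/28784953 = -903559980495/28784953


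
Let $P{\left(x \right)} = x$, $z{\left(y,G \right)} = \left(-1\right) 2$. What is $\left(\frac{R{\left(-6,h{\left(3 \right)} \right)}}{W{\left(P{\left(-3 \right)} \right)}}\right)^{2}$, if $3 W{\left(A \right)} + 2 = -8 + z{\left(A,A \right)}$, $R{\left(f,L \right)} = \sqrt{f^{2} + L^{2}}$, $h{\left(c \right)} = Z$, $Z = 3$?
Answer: $\frac{45}{16} \approx 2.8125$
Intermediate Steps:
$h{\left(c \right)} = 3$
$R{\left(f,L \right)} = \sqrt{L^{2} + f^{2}}$
$z{\left(y,G \right)} = -2$
$W{\left(A \right)} = -4$ ($W{\left(A \right)} = - \frac{2}{3} + \frac{-8 - 2}{3} = - \frac{2}{3} + \frac{1}{3} \left(-10\right) = - \frac{2}{3} - \frac{10}{3} = -4$)
$\left(\frac{R{\left(-6,h{\left(3 \right)} \right)}}{W{\left(P{\left(-3 \right)} \right)}}\right)^{2} = \left(\frac{\sqrt{3^{2} + \left(-6\right)^{2}}}{-4}\right)^{2} = \left(\sqrt{9 + 36} \left(- \frac{1}{4}\right)\right)^{2} = \left(\sqrt{45} \left(- \frac{1}{4}\right)\right)^{2} = \left(3 \sqrt{5} \left(- \frac{1}{4}\right)\right)^{2} = \left(- \frac{3 \sqrt{5}}{4}\right)^{2} = \frac{45}{16}$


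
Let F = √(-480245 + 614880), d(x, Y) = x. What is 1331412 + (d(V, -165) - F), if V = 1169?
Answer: 1332581 - √134635 ≈ 1.3322e+6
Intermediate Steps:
F = √134635 ≈ 366.93
1331412 + (d(V, -165) - F) = 1331412 + (1169 - √134635) = 1332581 - √134635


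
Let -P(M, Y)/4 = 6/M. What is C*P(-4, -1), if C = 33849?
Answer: 203094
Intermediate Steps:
P(M, Y) = -24/M
C*P(-4, -1) = 33849*(-24/(-4)) = 33849*(-24*(-¼)) = 33849*6 = 203094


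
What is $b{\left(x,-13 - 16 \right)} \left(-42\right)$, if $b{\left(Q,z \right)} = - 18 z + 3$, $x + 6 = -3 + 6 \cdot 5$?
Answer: $-22050$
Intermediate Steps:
$x = 21$ ($x = -6 + \left(-3 + 6 \cdot 5\right) = -6 + \left(-3 + 30\right) = -6 + 27 = 21$)
$b{\left(Q,z \right)} = 3 - 18 z$
$b{\left(x,-13 - 16 \right)} \left(-42\right) = \left(3 - 18 \left(-13 - 16\right)\right) \left(-42\right) = \left(3 - -522\right) \left(-42\right) = \left(3 + 522\right) \left(-42\right) = 525 \left(-42\right) = -22050$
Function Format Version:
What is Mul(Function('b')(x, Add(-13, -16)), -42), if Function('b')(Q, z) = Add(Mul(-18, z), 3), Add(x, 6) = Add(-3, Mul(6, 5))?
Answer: -22050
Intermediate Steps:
x = 21 (x = Add(-6, Add(-3, Mul(6, 5))) = Add(-6, Add(-3, 30)) = Add(-6, 27) = 21)
Function('b')(Q, z) = Add(3, Mul(-18, z))
Mul(Function('b')(x, Add(-13, -16)), -42) = Mul(Add(3, Mul(-18, Add(-13, -16))), -42) = Mul(Add(3, Mul(-18, -29)), -42) = Mul(Add(3, 522), -42) = Mul(525, -42) = -22050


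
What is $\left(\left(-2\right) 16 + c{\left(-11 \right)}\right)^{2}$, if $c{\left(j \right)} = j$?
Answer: $1849$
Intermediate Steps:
$\left(\left(-2\right) 16 + c{\left(-11 \right)}\right)^{2} = \left(\left(-2\right) 16 - 11\right)^{2} = \left(-32 - 11\right)^{2} = \left(-43\right)^{2} = 1849$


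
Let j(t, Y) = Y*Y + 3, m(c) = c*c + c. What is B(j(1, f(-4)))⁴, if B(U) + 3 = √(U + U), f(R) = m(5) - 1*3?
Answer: 2222433 - 35352*√366 ≈ 1.5461e+6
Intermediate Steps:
m(c) = c + c² (m(c) = c² + c = c + c²)
f(R) = 27 (f(R) = 5*(1 + 5) - 1*3 = 5*6 - 3 = 30 - 3 = 27)
j(t, Y) = 3 + Y² (j(t, Y) = Y² + 3 = 3 + Y²)
B(U) = -3 + √2*√U (B(U) = -3 + √(U + U) = -3 + √(2*U) = -3 + √2*√U)
B(j(1, f(-4)))⁴ = (-3 + √2*√(3 + 27²))⁴ = (-3 + √2*√(3 + 729))⁴ = (-3 + √2*√732)⁴ = (-3 + √2*(2*√183))⁴ = (-3 + 2*√366)⁴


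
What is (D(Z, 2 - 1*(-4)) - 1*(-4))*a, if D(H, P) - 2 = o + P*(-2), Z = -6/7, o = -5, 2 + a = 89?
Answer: -957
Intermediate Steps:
a = 87 (a = -2 + 89 = 87)
Z = -6/7 (Z = -6*⅐ = -6/7 ≈ -0.85714)
D(H, P) = -3 - 2*P (D(H, P) = 2 + (-5 + P*(-2)) = 2 + (-5 - 2*P) = -3 - 2*P)
(D(Z, 2 - 1*(-4)) - 1*(-4))*a = ((-3 - 2*(2 - 1*(-4))) - 1*(-4))*87 = ((-3 - 2*(2 + 4)) + 4)*87 = ((-3 - 2*6) + 4)*87 = ((-3 - 12) + 4)*87 = (-15 + 4)*87 = -11*87 = -957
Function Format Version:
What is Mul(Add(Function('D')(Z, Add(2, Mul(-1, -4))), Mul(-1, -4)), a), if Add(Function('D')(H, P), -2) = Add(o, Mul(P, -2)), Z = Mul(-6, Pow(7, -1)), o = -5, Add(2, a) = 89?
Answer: -957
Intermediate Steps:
a = 87 (a = Add(-2, 89) = 87)
Z = Rational(-6, 7) (Z = Mul(-6, Rational(1, 7)) = Rational(-6, 7) ≈ -0.85714)
Function('D')(H, P) = Add(-3, Mul(-2, P)) (Function('D')(H, P) = Add(2, Add(-5, Mul(P, -2))) = Add(2, Add(-5, Mul(-2, P))) = Add(-3, Mul(-2, P)))
Mul(Add(Function('D')(Z, Add(2, Mul(-1, -4))), Mul(-1, -4)), a) = Mul(Add(Add(-3, Mul(-2, Add(2, Mul(-1, -4)))), Mul(-1, -4)), 87) = Mul(Add(Add(-3, Mul(-2, Add(2, 4))), 4), 87) = Mul(Add(Add(-3, Mul(-2, 6)), 4), 87) = Mul(Add(Add(-3, -12), 4), 87) = Mul(Add(-15, 4), 87) = Mul(-11, 87) = -957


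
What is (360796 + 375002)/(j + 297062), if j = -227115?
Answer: 735798/69947 ≈ 10.519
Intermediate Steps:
(360796 + 375002)/(j + 297062) = (360796 + 375002)/(-227115 + 297062) = 735798/69947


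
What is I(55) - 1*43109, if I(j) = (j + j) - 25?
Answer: -43024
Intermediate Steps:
I(j) = -25 + 2*j (I(j) = 2*j - 25 = -25 + 2*j)
I(55) - 1*43109 = (-25 + 2*55) - 1*43109 = (-25 + 110) - 43109 = 85 - 43109 = -43024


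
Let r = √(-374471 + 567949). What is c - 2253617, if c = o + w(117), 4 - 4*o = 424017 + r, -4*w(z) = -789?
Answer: -2359423 - √193478/4 ≈ -2.3595e+6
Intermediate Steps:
r = √193478 ≈ 439.86
w(z) = 789/4 (w(z) = -¼*(-789) = 789/4)
o = -424013/4 - √193478/4 (o = 1 - (424017 + √193478)/4 = 1 + (-424017/4 - √193478/4) = -424013/4 - √193478/4 ≈ -1.0611e+5)
c = -105806 - √193478/4 (c = (-424013/4 - √193478/4) + 789/4 = -105806 - √193478/4 ≈ -1.0592e+5)
c - 2253617 = (-105806 - √193478/4) - 2253617 = -2359423 - √193478/4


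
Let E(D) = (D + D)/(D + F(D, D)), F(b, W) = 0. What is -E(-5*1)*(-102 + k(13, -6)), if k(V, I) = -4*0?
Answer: 204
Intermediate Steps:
k(V, I) = 0
E(D) = 2 (E(D) = (D + D)/(D + 0) = (2*D)/D = 2)
-E(-5*1)*(-102 + k(13, -6)) = -2*(-102 + 0) = -2*(-102) = -1*(-204) = 204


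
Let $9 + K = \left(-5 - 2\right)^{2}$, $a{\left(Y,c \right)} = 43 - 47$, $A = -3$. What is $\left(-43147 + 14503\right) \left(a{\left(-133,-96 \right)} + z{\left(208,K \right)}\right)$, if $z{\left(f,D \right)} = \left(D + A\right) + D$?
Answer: $-2091012$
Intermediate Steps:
$a{\left(Y,c \right)} = -4$
$K = 40$ ($K = -9 + \left(-5 - 2\right)^{2} = -9 + \left(-7\right)^{2} = -9 + 49 = 40$)
$z{\left(f,D \right)} = -3 + 2 D$ ($z{\left(f,D \right)} = \left(D - 3\right) + D = \left(-3 + D\right) + D = -3 + 2 D$)
$\left(-43147 + 14503\right) \left(a{\left(-133,-96 \right)} + z{\left(208,K \right)}\right) = \left(-43147 + 14503\right) \left(-4 + \left(-3 + 2 \cdot 40\right)\right) = - 28644 \left(-4 + \left(-3 + 80\right)\right) = - 28644 \left(-4 + 77\right) = \left(-28644\right) 73 = -2091012$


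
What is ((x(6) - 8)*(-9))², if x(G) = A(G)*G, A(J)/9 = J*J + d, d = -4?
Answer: 239630400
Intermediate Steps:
A(J) = -36 + 9*J² (A(J) = 9*(J*J - 4) = 9*(J² - 4) = 9*(-4 + J²) = -36 + 9*J²)
x(G) = G*(-36 + 9*G²) (x(G) = (-36 + 9*G²)*G = G*(-36 + 9*G²))
((x(6) - 8)*(-9))² = ((9*6*(-4 + 6²) - 8)*(-9))² = ((9*6*(-4 + 36) - 8)*(-9))² = ((9*6*32 - 8)*(-9))² = ((1728 - 8)*(-9))² = (1720*(-9))² = (-15480)² = 239630400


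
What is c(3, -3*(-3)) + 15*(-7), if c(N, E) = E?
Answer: -96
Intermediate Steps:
c(3, -3*(-3)) + 15*(-7) = -3*(-3) + 15*(-7) = 9 - 105 = -96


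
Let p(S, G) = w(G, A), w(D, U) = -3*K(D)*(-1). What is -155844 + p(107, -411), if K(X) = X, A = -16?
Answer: -157077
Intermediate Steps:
w(D, U) = 3*D (w(D, U) = -3*D*(-1) = 3*D)
p(S, G) = 3*G
-155844 + p(107, -411) = -155844 + 3*(-411) = -155844 - 1233 = -157077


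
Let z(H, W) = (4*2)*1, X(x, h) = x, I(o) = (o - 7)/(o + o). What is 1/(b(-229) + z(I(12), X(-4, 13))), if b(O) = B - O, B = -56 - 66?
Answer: 1/115 ≈ 0.0086956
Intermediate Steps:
I(o) = (-7 + o)/(2*o) (I(o) = (-7 + o)/((2*o)) = (-7 + o)*(1/(2*o)) = (-7 + o)/(2*o))
B = -122
z(H, W) = 8 (z(H, W) = 8*1 = 8)
b(O) = -122 - O
1/(b(-229) + z(I(12), X(-4, 13))) = 1/((-122 - 1*(-229)) + 8) = 1/((-122 + 229) + 8) = 1/(107 + 8) = 1/115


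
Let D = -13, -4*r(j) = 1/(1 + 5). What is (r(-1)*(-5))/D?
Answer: -5/312 ≈ -0.016026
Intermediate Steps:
r(j) = -1/24 (r(j) = -1/(4*(1 + 5)) = -1/4/6 = -1/4*1/6 = -1/24)
(r(-1)*(-5))/D = -1/24*(-5)/(-13) = (5/24)*(-1/13) = -5/312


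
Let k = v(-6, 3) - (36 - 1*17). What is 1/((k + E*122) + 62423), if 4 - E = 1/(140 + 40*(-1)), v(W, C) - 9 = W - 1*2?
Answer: 50/3144589 ≈ 1.5900e-5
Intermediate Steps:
v(W, C) = 7 + W (v(W, C) = 9 + (W - 1*2) = 9 + (W - 2) = 9 + (-2 + W) = 7 + W)
k = -18 (k = (7 - 6) - (36 - 1*17) = 1 - (36 - 17) = 1 - 1*19 = 1 - 19 = -18)
E = 399/100 (E = 4 - 1/(140 + 40*(-1)) = 4 - 1/(140 - 40) = 4 - 1/100 = 399/100 ≈ 3.9900)
1/((k + E*122) + 62423) = 1/((-18 + (399/100)*122) + 62423) = 1/((-18 + 24339/50) + 62423) = 1/(23439/50 + 62423) = 1/(3144589/50) = 50/3144589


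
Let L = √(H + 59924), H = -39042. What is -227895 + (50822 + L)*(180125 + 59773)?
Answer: 12191868261 + 239898*√20882 ≈ 1.2227e+10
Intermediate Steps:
L = √20882 (L = √(-39042 + 59924) = √20882 ≈ 144.51)
-227895 + (50822 + L)*(180125 + 59773) = -227895 + (50822 + √20882)*(180125 + 59773) = -227895 + (50822 + √20882)*239898 = -227895 + (12192096156 + 239898*√20882) = 12191868261 + 239898*√20882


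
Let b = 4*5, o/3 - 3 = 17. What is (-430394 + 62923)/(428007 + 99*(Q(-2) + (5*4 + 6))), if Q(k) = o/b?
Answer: -367471/430878 ≈ -0.85284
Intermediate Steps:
o = 60 (o = 9 + 3*17 = 9 + 51 = 60)
b = 20
Q(k) = 3 (Q(k) = 60/20 = 60*(1/20) = 3)
(-430394 + 62923)/(428007 + 99*(Q(-2) + (5*4 + 6))) = (-430394 + 62923)/(428007 + 99*(3 + (5*4 + 6))) = -367471/(428007 + 99*(3 + (20 + 6))) = -367471/(428007 + 99*(3 + 26)) = -367471/(428007 + 99*29) = -367471/(428007 + 2871) = -367471/430878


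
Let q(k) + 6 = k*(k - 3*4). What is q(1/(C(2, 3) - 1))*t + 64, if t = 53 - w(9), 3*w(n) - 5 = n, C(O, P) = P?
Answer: -6047/12 ≈ -503.92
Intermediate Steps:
w(n) = 5/3 + n/3
q(k) = -6 + k*(-12 + k) (q(k) = -6 + k*(k - 3*4) = -6 + k*(k - 12) = -6 + k*(-12 + k))
t = 145/3 (t = 53 - (5/3 + (1/3)*9) = 53 - (5/3 + 3) = 53 - 1*14/3 = 53 - 14/3 = 145/3 ≈ 48.333)
q(1/(C(2, 3) - 1))*t + 64 = (-6 + (1/(3 - 1))**2 - 12/(3 - 1))*(145/3) + 64 = (-6 + (1/2)**2 - 12/2)*(145/3) + 64 = (-6 + (1/2)**2 - 12*1/2)*(145/3) + 64 = (-6 + 1/4 - 6)*(145/3) + 64 = -47/4*145/3 + 64 = -6815/12 + 64 = -6047/12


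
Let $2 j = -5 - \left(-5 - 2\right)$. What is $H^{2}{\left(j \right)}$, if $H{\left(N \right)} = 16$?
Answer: $256$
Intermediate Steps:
$j = 1$ ($j = \frac{-5 - \left(-5 - 2\right)}{2} = \frac{-5 - -7}{2} = \frac{-5 + 7}{2} = \frac{1}{2} \cdot 2 = 1$)
$H^{2}{\left(j \right)} = 16^{2} = 256$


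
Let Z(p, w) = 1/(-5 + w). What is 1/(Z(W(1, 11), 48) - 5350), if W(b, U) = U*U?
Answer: -43/230049 ≈ -0.00018692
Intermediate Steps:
W(b, U) = U²
1/(Z(W(1, 11), 48) - 5350) = 1/(1/(-5 + 48) - 5350) = 1/(1/43 - 5350) = 1/(-230049/43) = -43/230049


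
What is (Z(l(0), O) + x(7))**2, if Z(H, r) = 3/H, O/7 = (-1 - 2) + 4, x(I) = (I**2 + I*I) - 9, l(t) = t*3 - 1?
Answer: 7396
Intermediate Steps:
l(t) = -1 + 3*t (l(t) = 3*t - 1 = -1 + 3*t)
x(I) = -9 + 2*I**2 (x(I) = (I**2 + I**2) - 9 = 2*I**2 - 9 = -9 + 2*I**2)
O = 7 (O = 7*((-1 - 2) + 4) = 7*(-3 + 4) = 7*1 = 7)
(Z(l(0), O) + x(7))**2 = (3/(-1 + 3*0) + (-9 + 2*7**2))**2 = (3/(-1 + 0) + (-9 + 2*49))**2 = (3/(-1) + (-9 + 98))**2 = (3*(-1) + 89)**2 = (-3 + 89)**2 = 86**2 = 7396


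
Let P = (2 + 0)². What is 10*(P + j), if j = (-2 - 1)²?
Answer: 130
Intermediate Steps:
P = 4 (P = 2² = 4)
j = 9 (j = (-3)² = 9)
10*(P + j) = 10*(4 + 9) = 10*13 = 130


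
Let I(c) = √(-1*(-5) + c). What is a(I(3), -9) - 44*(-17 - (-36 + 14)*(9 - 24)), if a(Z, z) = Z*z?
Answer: 15268 - 18*√2 ≈ 15243.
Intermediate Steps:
I(c) = √(5 + c)
a(I(3), -9) - 44*(-17 - (-36 + 14)*(9 - 24)) = √(5 + 3)*(-9) - 44*(-17 - (-36 + 14)*(9 - 24)) = √8*(-9) - 44*(-17 - (-22)*(-15)) = (2*√2)*(-9) - 44*(-17 - 1*330) = -18*√2 - 44*(-17 - 330) = -18*√2 - 44*(-347) = -18*√2 + 15268 = 15268 - 18*√2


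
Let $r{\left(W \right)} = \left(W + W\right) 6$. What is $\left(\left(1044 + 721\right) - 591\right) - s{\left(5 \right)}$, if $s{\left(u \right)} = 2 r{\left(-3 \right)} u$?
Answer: $1534$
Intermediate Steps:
$r{\left(W \right)} = 12 W$ ($r{\left(W \right)} = 2 W 6 = 12 W$)
$s{\left(u \right)} = - 72 u$ ($s{\left(u \right)} = 2 \cdot 12 \left(-3\right) u = 2 \left(-36\right) u = - 72 u$)
$\left(\left(1044 + 721\right) - 591\right) - s{\left(5 \right)} = \left(\left(1044 + 721\right) - 591\right) - \left(-72\right) 5 = \left(1765 - 591\right) - -360 = 1174 + 360 = 1534$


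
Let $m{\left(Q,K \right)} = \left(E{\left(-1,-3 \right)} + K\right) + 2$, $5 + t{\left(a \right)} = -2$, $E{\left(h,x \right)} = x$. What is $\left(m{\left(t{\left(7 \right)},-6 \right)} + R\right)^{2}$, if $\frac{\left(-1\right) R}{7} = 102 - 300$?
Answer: $1901641$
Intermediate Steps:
$R = 1386$ ($R = - 7 \left(102 - 300\right) = \left(-7\right) \left(-198\right) = 1386$)
$t{\left(a \right)} = -7$ ($t{\left(a \right)} = -5 - 2 = -7$)
$m{\left(Q,K \right)} = -1 + K$ ($m{\left(Q,K \right)} = \left(-3 + K\right) + 2 = -1 + K$)
$\left(m{\left(t{\left(7 \right)},-6 \right)} + R\right)^{2} = \left(\left(-1 - 6\right) + 1386\right)^{2} = \left(-7 + 1386\right)^{2} = 1379^{2} = 1901641$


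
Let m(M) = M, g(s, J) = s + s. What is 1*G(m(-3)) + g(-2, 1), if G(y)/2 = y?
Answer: -10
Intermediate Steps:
g(s, J) = 2*s
G(y) = 2*y
1*G(m(-3)) + g(-2, 1) = 1*(2*(-3)) + 2*(-2) = 1*(-6) - 4 = -6 - 4 = -10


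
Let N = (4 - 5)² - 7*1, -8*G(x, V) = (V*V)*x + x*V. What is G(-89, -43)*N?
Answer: -241101/2 ≈ -1.2055e+5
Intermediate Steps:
G(x, V) = -V*x/8 - x*V²/8 (G(x, V) = -((V*V)*x + x*V)/8 = -(V²*x + V*x)/8 = -(x*V² + V*x)/8 = -(V*x + x*V²)/8 = -V*x/8 - x*V²/8)
N = -6 (N = (-1)² - 7 = 1 - 7 = -6)
G(-89, -43)*N = -⅛*(-43)*(-89)*(1 - 43)*(-6) = -⅛*(-43)*(-89)*(-42)*(-6) = (80367/4)*(-6) = -241101/2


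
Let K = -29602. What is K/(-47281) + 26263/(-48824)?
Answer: 203547145/2308447544 ≈ 0.088175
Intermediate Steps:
K/(-47281) + 26263/(-48824) = -29602/(-47281) + 26263/(-48824) = -29602*(-1/47281) + 26263*(-1/48824) = 29602/47281 - 26263/48824 = 203547145/2308447544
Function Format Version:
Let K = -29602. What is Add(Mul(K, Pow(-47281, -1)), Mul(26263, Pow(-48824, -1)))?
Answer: Rational(203547145, 2308447544) ≈ 0.088175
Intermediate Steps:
Add(Mul(K, Pow(-47281, -1)), Mul(26263, Pow(-48824, -1))) = Add(Mul(-29602, Pow(-47281, -1)), Mul(26263, Pow(-48824, -1))) = Add(Mul(-29602, Rational(-1, 47281)), Mul(26263, Rational(-1, 48824))) = Add(Rational(29602, 47281), Rational(-26263, 48824)) = Rational(203547145, 2308447544)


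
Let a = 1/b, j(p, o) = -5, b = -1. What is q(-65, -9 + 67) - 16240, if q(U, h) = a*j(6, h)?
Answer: -16235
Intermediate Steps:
a = -1 (a = 1/(-1) = -1)
q(U, h) = 5 (q(U, h) = -1*(-5) = 5)
q(-65, -9 + 67) - 16240 = 5 - 16240 = -16235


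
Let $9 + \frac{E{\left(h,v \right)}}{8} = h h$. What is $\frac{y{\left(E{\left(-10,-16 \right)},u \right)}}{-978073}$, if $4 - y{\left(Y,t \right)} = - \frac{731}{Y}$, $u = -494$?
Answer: $- \frac{3643}{712037144} \approx -5.1163 \cdot 10^{-6}$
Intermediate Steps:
$E{\left(h,v \right)} = -72 + 8 h^{2}$ ($E{\left(h,v \right)} = -72 + 8 h h = -72 + 8 h^{2}$)
$y{\left(Y,t \right)} = 4 + \frac{731}{Y}$ ($y{\left(Y,t \right)} = 4 - - \frac{731}{Y} = 4 + \frac{731}{Y}$)
$\frac{y{\left(E{\left(-10,-16 \right)},u \right)}}{-978073} = \frac{4 + \frac{731}{-72 + 8 \left(-10\right)^{2}}}{-978073} = \left(4 + \frac{731}{-72 + 8 \cdot 100}\right) \left(- \frac{1}{978073}\right) = \left(4 + \frac{731}{-72 + 800}\right) \left(- \frac{1}{978073}\right) = \left(4 + \frac{731}{728}\right) \left(- \frac{1}{978073}\right) = \frac{3643}{728} \left(- \frac{1}{978073}\right) = - \frac{3643}{712037144}$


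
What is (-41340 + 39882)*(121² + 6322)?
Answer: -30564054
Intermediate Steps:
(-41340 + 39882)*(121² + 6322) = -1458*(14641 + 6322) = -1458*20963 = -30564054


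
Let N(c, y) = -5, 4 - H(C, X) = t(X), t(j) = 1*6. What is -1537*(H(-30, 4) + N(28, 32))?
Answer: 10759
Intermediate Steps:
t(j) = 6
H(C, X) = -2 (H(C, X) = 4 - 1*6 = 4 - 6 = -2)
-1537*(H(-30, 4) + N(28, 32)) = -1537*(-2 - 5) = -1537*(-7) = 10759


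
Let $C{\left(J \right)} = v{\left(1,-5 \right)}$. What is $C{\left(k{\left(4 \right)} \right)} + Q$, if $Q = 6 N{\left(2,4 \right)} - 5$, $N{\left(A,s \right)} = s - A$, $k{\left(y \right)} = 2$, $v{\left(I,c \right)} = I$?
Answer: $8$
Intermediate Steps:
$C{\left(J \right)} = 1$
$Q = 7$ ($Q = 6 \left(4 - 2\right) - 5 = 6 \cdot 2 - 5 = 12 - 5 = 7$)
$C{\left(k{\left(4 \right)} \right)} + Q = 1 + 7 = 8$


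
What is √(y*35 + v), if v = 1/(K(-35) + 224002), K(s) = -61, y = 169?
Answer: 2*√74158678883514/223941 ≈ 76.909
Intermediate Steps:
v = 1/223941 (v = 1/(-61 + 224002) = 1/223941 ≈ 4.4655e-6)
√(y*35 + v) = √(169*35 + 1/223941) = √(5915 + 1/223941) = √(1324611016/223941) = 2*√74158678883514/223941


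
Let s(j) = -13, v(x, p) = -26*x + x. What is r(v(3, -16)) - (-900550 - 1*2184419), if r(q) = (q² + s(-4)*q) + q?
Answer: 3091494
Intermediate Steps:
v(x, p) = -25*x
r(q) = q² - 12*q (r(q) = (q² - 13*q) + q = q² - 12*q)
r(v(3, -16)) - (-900550 - 1*2184419) = (-25*3)*(-12 - 25*3) - (-900550 - 1*2184419) = -75*(-12 - 75) - (-900550 - 2184419) = -75*(-87) - 1*(-3084969) = 6525 + 3084969 = 3091494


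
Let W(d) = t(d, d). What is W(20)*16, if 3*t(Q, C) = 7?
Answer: 112/3 ≈ 37.333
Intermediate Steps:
t(Q, C) = 7/3 (t(Q, C) = (⅓)*7 = 7/3)
W(d) = 7/3
W(20)*16 = (7/3)*16 = 112/3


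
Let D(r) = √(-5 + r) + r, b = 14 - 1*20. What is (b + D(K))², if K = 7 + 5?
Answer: (6 + √7)² ≈ 74.749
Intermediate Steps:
b = -6 (b = 14 - 20 = -6)
K = 12
D(r) = r + √(-5 + r)
(b + D(K))² = (-6 + (12 + √(-5 + 12)))² = (-6 + (12 + √7))² = (6 + √7)²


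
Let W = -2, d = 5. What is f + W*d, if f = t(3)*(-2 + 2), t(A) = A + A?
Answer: -10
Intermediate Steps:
t(A) = 2*A
f = 0 (f = (2*3)*(-2 + 2) = 6*0 = 0)
f + W*d = 0 - 2*5 = 0 - 10 = -10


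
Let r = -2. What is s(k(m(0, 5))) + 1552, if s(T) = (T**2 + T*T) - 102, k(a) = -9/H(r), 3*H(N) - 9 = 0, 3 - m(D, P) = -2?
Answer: 1468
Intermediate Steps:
m(D, P) = 5 (m(D, P) = 3 - 1*(-2) = 3 + 2 = 5)
H(N) = 3 (H(N) = 3 + (1/3)*0 = 3 + 0 = 3)
k(a) = -3 (k(a) = -9/3 = -9*1/3 = -3)
s(T) = -102 + 2*T**2 (s(T) = (T**2 + T**2) - 102 = 2*T**2 - 102 = -102 + 2*T**2)
s(k(m(0, 5))) + 1552 = (-102 + 2*(-3)**2) + 1552 = (-102 + 2*9) + 1552 = (-102 + 18) + 1552 = -84 + 1552 = 1468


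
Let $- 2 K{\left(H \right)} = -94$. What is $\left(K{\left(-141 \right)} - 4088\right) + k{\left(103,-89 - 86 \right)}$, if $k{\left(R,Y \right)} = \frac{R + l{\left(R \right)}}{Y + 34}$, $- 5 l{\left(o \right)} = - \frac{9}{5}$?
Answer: $- \frac{14247109}{3525} \approx -4041.7$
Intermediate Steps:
$l{\left(o \right)} = \frac{9}{25}$ ($l{\left(o \right)} = - \frac{\left(-9\right) \frac{1}{5}}{5} = \left(- \frac{1}{5}\right) \left(- \frac{9}{5}\right) = \frac{9}{25}$)
$K{\left(H \right)} = 47$ ($K{\left(H \right)} = \left(- \frac{1}{2}\right) \left(-94\right) = 47$)
$k{\left(R,Y \right)} = \frac{\frac{9}{25} + R}{34 + Y}$ ($k{\left(R,Y \right)} = \frac{R + \frac{9}{25}}{Y + 34} = \frac{\frac{9}{25} + R}{34 + Y}$)
$\left(K{\left(-141 \right)} - 4088\right) + k{\left(103,-89 - 86 \right)} = \left(47 - 4088\right) + \frac{\frac{9}{25} + 103}{34 - 175} = -4041 + \frac{1}{34 - 175} \cdot \frac{2584}{25} = -4041 + \frac{1}{-141} \cdot \frac{2584}{25} = -4041 - \frac{2584}{3525} = - \frac{14247109}{3525}$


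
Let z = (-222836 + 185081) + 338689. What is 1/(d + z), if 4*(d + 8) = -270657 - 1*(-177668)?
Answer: 4/1110715 ≈ 3.6013e-6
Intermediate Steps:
d = -93021/4 (d = -8 + (-270657 - 1*(-177668))/4 = -8 + (-270657 + 177668)/4 = -8 + (1/4)*(-92989) = -8 - 92989/4 = -93021/4 ≈ -23255.)
z = 300934 (z = -37755 + 338689 = 300934)
1/(d + z) = 1/(-93021/4 + 300934) = 1/(1110715/4) = 4/1110715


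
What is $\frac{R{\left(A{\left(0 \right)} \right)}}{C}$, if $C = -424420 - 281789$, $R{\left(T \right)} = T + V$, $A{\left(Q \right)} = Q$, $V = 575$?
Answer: $- \frac{575}{706209} \approx -0.00081421$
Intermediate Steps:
$R{\left(T \right)} = 575 + T$ ($R{\left(T \right)} = T + 575 = 575 + T$)
$C = -706209$ ($C = -424420 - 281789 = -706209$)
$\frac{R{\left(A{\left(0 \right)} \right)}}{C} = \frac{575 + 0}{-706209} = 575 \left(- \frac{1}{706209}\right) = - \frac{575}{706209}$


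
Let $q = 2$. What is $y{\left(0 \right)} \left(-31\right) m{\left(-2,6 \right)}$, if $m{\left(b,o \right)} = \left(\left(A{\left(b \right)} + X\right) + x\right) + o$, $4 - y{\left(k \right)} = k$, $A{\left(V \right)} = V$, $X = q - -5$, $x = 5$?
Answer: $-1984$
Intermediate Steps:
$X = 7$ ($X = 2 - -5 = 2 + 5 = 7$)
$y{\left(k \right)} = 4 - k$
$m{\left(b,o \right)} = 12 + b + o$ ($m{\left(b,o \right)} = \left(\left(b + 7\right) + 5\right) + o = \left(\left(7 + b\right) + 5\right) + o = \left(12 + b\right) + o = 12 + b + o$)
$y{\left(0 \right)} \left(-31\right) m{\left(-2,6 \right)} = \left(4 - 0\right) \left(-31\right) \left(12 - 2 + 6\right) = \left(4 + 0\right) \left(-31\right) 16 = 4 \left(-31\right) 16 = \left(-124\right) 16 = -1984$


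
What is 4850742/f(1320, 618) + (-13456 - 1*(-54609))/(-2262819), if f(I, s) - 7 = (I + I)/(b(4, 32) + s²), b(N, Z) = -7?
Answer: 4192054996494359039/6055437150321 ≈ 6.9228e+5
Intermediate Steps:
f(I, s) = 7 + 2*I/(-7 + s²) (f(I, s) = 7 + (I + I)/(-7 + s²) = 7 + (2*I)/(-7 + s²) = 7 + 2*I/(-7 + s²))
4850742/f(1320, 618) + (-13456 - 1*(-54609))/(-2262819) = 4850742/(((-49 + 2*1320 + 7*618²)/(-7 + 618²))) + (-13456 - 1*(-54609))/(-2262819) = 4850742/(((-49 + 2640 + 7*381924)/(-7 + 381924))) + (-13456 + 54609)*(-1/2262819) = 4850742/(((-49 + 2640 + 2673468)/381917)) + 41153*(-1/2262819) = 4850742/(((1/381917)*2676059)) - 41153/2262819 = 4850742/(2676059/381917) - 41153/2262819 = 4850742*(381917/2676059) - 41153/2262819 = 1852580832414/2676059 - 41153/2262819 = 4192054996494359039/6055437150321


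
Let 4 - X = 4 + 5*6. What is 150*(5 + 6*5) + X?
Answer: 5220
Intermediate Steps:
X = -30 (X = 4 - (4 + 5*6) = 4 - (4 + 30) = 4 - 1*34 = 4 - 34 = -30)
150*(5 + 6*5) + X = 150*(5 + 6*5) - 30 = 150*(5 + 30) - 30 = 150*35 - 30 = 5250 - 30 = 5220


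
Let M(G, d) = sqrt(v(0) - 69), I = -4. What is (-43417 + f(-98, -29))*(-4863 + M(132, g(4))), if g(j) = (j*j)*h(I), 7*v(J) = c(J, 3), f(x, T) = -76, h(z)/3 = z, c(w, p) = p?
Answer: 211506459 - 173972*I*sqrt(210)/7 ≈ 2.1151e+8 - 3.6016e+5*I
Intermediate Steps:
h(z) = 3*z
v(J) = 3/7 (v(J) = (1/7)*3 = 3/7)
g(j) = -12*j**2 (g(j) = (j*j)*(3*(-4)) = j**2*(-12) = -12*j**2)
M(G, d) = 4*I*sqrt(210)/7 (M(G, d) = sqrt(3/7 - 69) = sqrt(-480/7) = 4*I*sqrt(210)/7)
(-43417 + f(-98, -29))*(-4863 + M(132, g(4))) = (-43417 - 76)*(-4863 + 4*I*sqrt(210)/7) = -43493*(-4863 + 4*I*sqrt(210)/7) = 211506459 - 173972*I*sqrt(210)/7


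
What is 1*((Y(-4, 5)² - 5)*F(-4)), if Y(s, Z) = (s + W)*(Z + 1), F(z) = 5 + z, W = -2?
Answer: 1291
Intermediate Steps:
Y(s, Z) = (1 + Z)*(-2 + s) (Y(s, Z) = (s - 2)*(Z + 1) = (-2 + s)*(1 + Z) = (1 + Z)*(-2 + s))
1*((Y(-4, 5)² - 5)*F(-4)) = 1*(((-2 - 4 - 2*5 + 5*(-4))² - 5)*(5 - 4)) = 1*(((-2 - 4 - 10 - 20)² - 5)*1) = 1*(((-36)² - 5)*1) = 1*((1296 - 5)*1) = 1*(1291*1) = 1*1291 = 1291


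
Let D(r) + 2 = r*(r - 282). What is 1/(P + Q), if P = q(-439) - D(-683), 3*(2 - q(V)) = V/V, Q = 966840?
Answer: 3/923246 ≈ 3.2494e-6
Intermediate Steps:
q(V) = 5/3 (q(V) = 2 - V/(3*V) = 2 - 1/3*1 = 2 - 1/3 = 5/3)
D(r) = -2 + r*(-282 + r) (D(r) = -2 + r*(r - 282) = -2 + r*(-282 + r))
P = -1977274/3 (P = 5/3 - (-2 + (-683)**2 - 282*(-683)) = 5/3 - (-2 + 466489 + 192606) = 5/3 - 1*659093 = 5/3 - 659093 = -1977274/3 ≈ -6.5909e+5)
1/(P + Q) = 1/(-1977274/3 + 966840) = 1/(923246/3) = 3/923246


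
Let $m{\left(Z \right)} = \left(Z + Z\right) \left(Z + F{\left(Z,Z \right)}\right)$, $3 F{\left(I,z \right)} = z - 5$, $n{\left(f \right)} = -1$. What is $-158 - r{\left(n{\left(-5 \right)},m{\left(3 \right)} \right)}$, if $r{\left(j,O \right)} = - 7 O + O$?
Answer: $-74$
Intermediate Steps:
$F{\left(I,z \right)} = - \frac{5}{3} + \frac{z}{3}$ ($F{\left(I,z \right)} = \frac{z - 5}{3} = \frac{-5 + z}{3} = - \frac{5}{3} + \frac{z}{3}$)
$m{\left(Z \right)} = 2 Z \left(- \frac{5}{3} + \frac{4 Z}{3}\right)$ ($m{\left(Z \right)} = \left(Z + Z\right) \left(Z + \left(- \frac{5}{3} + \frac{Z}{3}\right)\right) = 2 Z \left(- \frac{5}{3} + \frac{4 Z}{3}\right)$)
$r{\left(j,O \right)} = - 6 O$
$-158 - r{\left(n{\left(-5 \right)},m{\left(3 \right)} \right)} = -158 - - 6 \cdot \frac{2}{3} \cdot 3 \left(-5 + 4 \cdot 3\right) = -158 - - 6 \cdot \frac{2}{3} \cdot 3 \left(-5 + 12\right) = -158 - - 6 \cdot \frac{2}{3} \cdot 3 \cdot 7 = -158 - \left(-6\right) 14 = -158 - -84 = -158 + 84 = -74$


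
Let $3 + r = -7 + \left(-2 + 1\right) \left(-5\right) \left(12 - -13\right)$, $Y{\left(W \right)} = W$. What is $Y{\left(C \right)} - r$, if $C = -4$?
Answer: $-119$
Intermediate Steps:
$r = 115$ ($r = -3 - \left(7 - \left(-2 + 1\right) \left(-5\right) \left(12 - -13\right)\right) = -3 - \left(7 - \left(-1\right) \left(-5\right) \left(12 + 13\right)\right) = -3 + \left(-7 + 5 \cdot 25\right) = -3 + \left(-7 + 125\right) = -3 + 118 = 115$)
$Y{\left(C \right)} - r = -4 - 115 = -119$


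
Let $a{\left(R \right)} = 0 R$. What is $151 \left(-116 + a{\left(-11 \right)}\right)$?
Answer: $-17516$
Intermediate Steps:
$a{\left(R \right)} = 0$
$151 \left(-116 + a{\left(-11 \right)}\right) = 151 \left(-116 + 0\right) = 151 \left(-116\right) = -17516$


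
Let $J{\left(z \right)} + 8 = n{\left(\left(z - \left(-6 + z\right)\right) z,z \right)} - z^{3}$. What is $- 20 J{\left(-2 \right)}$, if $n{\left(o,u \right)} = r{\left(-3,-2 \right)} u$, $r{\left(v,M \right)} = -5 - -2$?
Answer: $-120$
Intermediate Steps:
$r{\left(v,M \right)} = -3$ ($r{\left(v,M \right)} = -5 + 2 = -3$)
$n{\left(o,u \right)} = - 3 u$
$J{\left(z \right)} = -8 - z^{3} - 3 z$ ($J{\left(z \right)} = -8 - \left(z^{3} + 3 z\right) = -8 - z^{3} - 3 z$)
$- 20 J{\left(-2 \right)} = - 20 \left(-8 - \left(-2\right)^{3} - -6\right) = - 20 \left(-8 - -8 + 6\right) = - 20 \left(-8 + 8 + 6\right) = \left(-20\right) 6 = -120$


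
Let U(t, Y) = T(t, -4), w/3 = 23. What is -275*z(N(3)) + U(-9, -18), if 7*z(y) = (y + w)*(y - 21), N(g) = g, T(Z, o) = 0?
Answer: 356400/7 ≈ 50914.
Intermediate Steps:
w = 69 (w = 3*23 = 69)
U(t, Y) = 0
z(y) = (-21 + y)*(69 + y)/7 (z(y) = ((y + 69)*(y - 21))/7 = ((69 + y)*(-21 + y))/7 = ((-21 + y)*(69 + y))/7 = (-21 + y)*(69 + y)/7)
-275*z(N(3)) + U(-9, -18) = -275*(-207 + (⅐)*3² + (48/7)*3) + 0 = -275*(-207 + (⅐)*9 + 144/7) + 0 = -275*(-207 + 9/7 + 144/7) + 0 = -275*(-1296/7) + 0 = 356400/7 + 0 = 356400/7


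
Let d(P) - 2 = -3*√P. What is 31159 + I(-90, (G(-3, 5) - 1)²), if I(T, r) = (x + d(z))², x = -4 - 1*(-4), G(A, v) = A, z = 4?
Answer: 31175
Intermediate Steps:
d(P) = 2 - 3*√P
x = 0 (x = -4 + 4 = 0)
I(T, r) = 16 (I(T, r) = (0 + (2 - 3*√4))² = (0 + (2 - 3*2))² = (0 + (2 - 6))² = (0 - 4)² = (-4)² = 16)
31159 + I(-90, (G(-3, 5) - 1)²) = 31159 + 16 = 31175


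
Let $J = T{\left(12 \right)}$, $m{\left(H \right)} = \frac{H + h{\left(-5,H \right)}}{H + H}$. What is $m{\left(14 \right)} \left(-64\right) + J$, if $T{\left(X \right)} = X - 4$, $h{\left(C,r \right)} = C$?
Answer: $- \frac{88}{7} \approx -12.571$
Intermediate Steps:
$m{\left(H \right)} = \frac{-5 + H}{2 H}$ ($m{\left(H \right)} = \frac{H - 5}{H + H} = \frac{-5 + H}{2 H}$)
$T{\left(X \right)} = -4 + X$
$J = 8$ ($J = -4 + 12 = 8$)
$m{\left(14 \right)} \left(-64\right) + J = \frac{-5 + 14}{2 \cdot 14} \left(-64\right) + 8 = \frac{1}{2} \cdot \frac{1}{14} \cdot 9 \left(-64\right) + 8 = \frac{9}{28} \left(-64\right) + 8 = - \frac{144}{7} + 8 = - \frac{88}{7}$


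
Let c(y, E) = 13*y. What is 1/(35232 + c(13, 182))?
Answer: 1/35401 ≈ 2.8248e-5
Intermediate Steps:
1/(35232 + c(13, 182)) = 1/(35232 + 13*13) = 1/(35232 + 169) = 1/35401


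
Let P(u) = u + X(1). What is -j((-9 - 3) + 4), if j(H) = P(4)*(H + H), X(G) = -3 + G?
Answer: 32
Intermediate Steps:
P(u) = -2 + u (P(u) = u + (-3 + 1) = u - 2 = -2 + u)
j(H) = 4*H (j(H) = (-2 + 4)*(H + H) = 2*(2*H) = 4*H)
-j((-9 - 3) + 4) = -4*((-9 - 3) + 4) = -4*(-12 + 4) = -4*(-8) = -1*(-32) = 32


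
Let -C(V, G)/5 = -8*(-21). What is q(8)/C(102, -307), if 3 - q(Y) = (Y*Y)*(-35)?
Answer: -2243/840 ≈ -2.6702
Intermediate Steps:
C(V, G) = -840 (C(V, G) = -(-40)*(-21) = -5*168 = -840)
q(Y) = 3 + 35*Y**2 (q(Y) = 3 - Y*Y*(-35) = 3 - Y**2*(-35) = 3 - (-35)*Y**2 = 3 + 35*Y**2)
q(8)/C(102, -307) = (3 + 35*8**2)/(-840) = (3 + 35*64)*(-1/840) = (3 + 2240)*(-1/840) = 2243*(-1/840) = -2243/840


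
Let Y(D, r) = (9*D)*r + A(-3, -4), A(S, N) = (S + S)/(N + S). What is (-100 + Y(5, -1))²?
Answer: 1018081/49 ≈ 20777.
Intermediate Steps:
A(S, N) = 2*S/(N + S) (A(S, N) = (2*S)/(N + S) = 2*S/(N + S))
Y(D, r) = 6/7 + 9*D*r (Y(D, r) = (9*D)*r + 2*(-3)/(-4 - 3) = 9*D*r + 2*(-3)/(-7) = 9*D*r + 2*(-3)*(-⅐) = 9*D*r + 6/7 = 6/7 + 9*D*r)
(-100 + Y(5, -1))² = (-100 + (6/7 + 9*5*(-1)))² = (-100 + (6/7 - 45))² = (-100 - 309/7)² = (-1009/7)² = 1018081/49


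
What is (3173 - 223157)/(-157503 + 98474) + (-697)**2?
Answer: 28677039445/59029 ≈ 4.8581e+5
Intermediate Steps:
(3173 - 223157)/(-157503 + 98474) + (-697)**2 = -219984/(-59029) + 485809 = -219984*(-1/59029) + 485809 = 219984/59029 + 485809 = 28677039445/59029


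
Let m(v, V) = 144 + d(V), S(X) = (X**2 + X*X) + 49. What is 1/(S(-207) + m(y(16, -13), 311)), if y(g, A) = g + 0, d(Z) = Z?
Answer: 1/86202 ≈ 1.1601e-5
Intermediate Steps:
S(X) = 49 + 2*X**2 (S(X) = (X**2 + X**2) + 49 = 2*X**2 + 49 = 49 + 2*X**2)
y(g, A) = g
m(v, V) = 144 + V
1/(S(-207) + m(y(16, -13), 311)) = 1/((49 + 2*(-207)**2) + (144 + 311)) = 1/((49 + 2*42849) + 455) = 1/((49 + 85698) + 455) = 1/(85747 + 455) = 1/86202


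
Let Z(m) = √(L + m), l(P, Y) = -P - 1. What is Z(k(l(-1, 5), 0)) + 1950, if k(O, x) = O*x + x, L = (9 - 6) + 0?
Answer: 1950 + √3 ≈ 1951.7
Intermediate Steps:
L = 3 (L = 3 + 0 = 3)
l(P, Y) = -1 - P
k(O, x) = x + O*x
Z(m) = √(3 + m)
Z(k(l(-1, 5), 0)) + 1950 = √(3 + 0*(1 + (-1 - 1*(-1)))) + 1950 = √(3 + 0*(1 + (-1 + 1))) + 1950 = √(3 + 0*(1 + 0)) + 1950 = √(3 + 0*1) + 1950 = √(3 + 0) + 1950 = √3 + 1950 = 1950 + √3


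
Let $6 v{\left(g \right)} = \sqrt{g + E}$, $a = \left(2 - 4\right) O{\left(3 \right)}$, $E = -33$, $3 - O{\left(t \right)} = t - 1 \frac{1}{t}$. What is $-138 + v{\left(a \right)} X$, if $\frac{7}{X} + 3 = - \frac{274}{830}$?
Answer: $-138 - \frac{2905 i \sqrt{303}}{24876} \approx -138.0 - 2.0328 i$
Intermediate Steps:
$O{\left(t \right)} = 3 + \frac{1}{t} - t$ ($O{\left(t \right)} = 3 - \left(t - 1 \frac{1}{t}\right) = 3 - \left(t - \frac{1}{t}\right) = 3 + \frac{1}{t} - t$)
$X = - \frac{2905}{1382}$ ($X = \frac{7}{-3 - \frac{274}{830}} = \frac{7}{-3 - \frac{137}{415}} = \frac{7}{- \frac{1382}{415}} = 7 \left(- \frac{415}{1382}\right) = - \frac{2905}{1382} \approx -2.102$)
$a = - \frac{2}{3}$ ($a = \left(2 - 4\right) \left(3 + \frac{1}{3} - 3\right) = - 2 \left(3 + \frac{1}{3} - 3\right) = \left(-2\right) \frac{1}{3} = - \frac{2}{3} \approx -0.66667$)
$v{\left(g \right)} = \frac{\sqrt{-33 + g}}{6}$ ($v{\left(g \right)} = \frac{\sqrt{g - 33}}{6} = \frac{\sqrt{-33 + g}}{6}$)
$-138 + v{\left(a \right)} X = -138 + \frac{\sqrt{-33 - \frac{2}{3}}}{6} \left(- \frac{2905}{1382}\right) = -138 + \frac{\sqrt{- \frac{101}{3}}}{6} \left(- \frac{2905}{1382}\right) = -138 + \frac{\frac{1}{3} i \sqrt{303}}{6} \left(- \frac{2905}{1382}\right) = -138 + \frac{i \sqrt{303}}{18} \left(- \frac{2905}{1382}\right) = -138 - \frac{2905 i \sqrt{303}}{24876}$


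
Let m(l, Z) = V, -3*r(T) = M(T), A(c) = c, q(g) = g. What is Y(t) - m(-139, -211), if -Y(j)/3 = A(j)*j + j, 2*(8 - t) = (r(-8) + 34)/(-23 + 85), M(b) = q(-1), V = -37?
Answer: -7616149/46128 ≈ -165.11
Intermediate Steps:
M(b) = -1
r(T) = 1/3 (r(T) = -1/3*(-1) = 1/3)
m(l, Z) = -37
t = 2873/372 (t = 8 - (1/3 + 34)/(2*(-23 + 85)) = 8 - 103/(6*62) = 8 - 1/2*103/186 = 8 - 103/372 = 2873/372 ≈ 7.7231)
Y(j) = -3*j - 3*j**2 (Y(j) = -3*(j*j + j) = -3*(j**2 + j) = -3*(j + j**2) = -3*j - 3*j**2)
Y(t) - m(-139, -211) = -3*2873/372*(1 + 2873/372) - 1*(-37) = -3*2873/372*3245/372 + 37 = -9322885/46128 + 37 = -7616149/46128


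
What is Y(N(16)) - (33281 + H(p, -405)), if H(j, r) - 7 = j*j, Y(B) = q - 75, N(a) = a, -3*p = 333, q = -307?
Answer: -45991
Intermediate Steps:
p = -111 (p = -⅓*333 = -111)
Y(B) = -382 (Y(B) = -307 - 75 = -382)
H(j, r) = 7 + j² (H(j, r) = 7 + j*j = 7 + j²)
Y(N(16)) - (33281 + H(p, -405)) = -382 - (33281 + (7 + (-111)²)) = -382 - (33281 + (7 + 12321)) = -382 - (33281 + 12328) = -382 - 1*45609 = -382 - 45609 = -45991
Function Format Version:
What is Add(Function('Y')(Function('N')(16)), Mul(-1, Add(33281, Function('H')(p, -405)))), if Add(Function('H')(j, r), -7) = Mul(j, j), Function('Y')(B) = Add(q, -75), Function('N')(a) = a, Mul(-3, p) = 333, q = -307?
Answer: -45991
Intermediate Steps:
p = -111 (p = Mul(Rational(-1, 3), 333) = -111)
Function('Y')(B) = -382 (Function('Y')(B) = Add(-307, -75) = -382)
Function('H')(j, r) = Add(7, Pow(j, 2)) (Function('H')(j, r) = Add(7, Mul(j, j)) = Add(7, Pow(j, 2)))
Add(Function('Y')(Function('N')(16)), Mul(-1, Add(33281, Function('H')(p, -405)))) = Add(-382, Mul(-1, Add(33281, Add(7, Pow(-111, 2))))) = Add(-382, Mul(-1, Add(33281, Add(7, 12321)))) = Add(-382, Mul(-1, Add(33281, 12328))) = Add(-382, Mul(-1, 45609)) = Add(-382, -45609) = -45991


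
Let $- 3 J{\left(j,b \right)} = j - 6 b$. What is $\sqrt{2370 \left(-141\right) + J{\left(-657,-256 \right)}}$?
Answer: $i \sqrt{334463} \approx 578.33 i$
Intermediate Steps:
$J{\left(j,b \right)} = 2 b - \frac{j}{3}$ ($J{\left(j,b \right)} = - \frac{j - 6 b}{3} = 2 b - \frac{j}{3}$)
$\sqrt{2370 \left(-141\right) + J{\left(-657,-256 \right)}} = \sqrt{2370 \left(-141\right) + \left(2 \left(-256\right) - -219\right)} = \sqrt{-334170 + \left(-512 + 219\right)} = \sqrt{-334170 - 293} = \sqrt{-334463} = i \sqrt{334463}$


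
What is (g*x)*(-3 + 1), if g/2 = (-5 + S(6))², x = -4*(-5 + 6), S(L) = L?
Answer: 16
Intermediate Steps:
x = -4 (x = -4*1 = -4)
g = 2 (g = 2*(-5 + 6)² = 2*1² = 2*1 = 2)
(g*x)*(-3 + 1) = (2*(-4))*(-3 + 1) = -8*(-2) = 16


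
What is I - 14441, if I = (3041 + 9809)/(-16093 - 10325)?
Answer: -190757594/13209 ≈ -14441.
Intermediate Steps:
I = -6425/13209 (I = 12850/(-26418) = 12850*(-1/26418) = -6425/13209 ≈ -0.48641)
I - 14441 = -6425/13209 - 14441 = -190757594/13209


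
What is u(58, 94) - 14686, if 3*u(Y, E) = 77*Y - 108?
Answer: -39700/3 ≈ -13233.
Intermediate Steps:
u(Y, E) = -36 + 77*Y/3 (u(Y, E) = (77*Y - 108)/3 = (-108 + 77*Y)/3 = -36 + 77*Y/3)
u(58, 94) - 14686 = (-36 + (77/3)*58) - 14686 = (-36 + 4466/3) - 14686 = 4358/3 - 14686 = -39700/3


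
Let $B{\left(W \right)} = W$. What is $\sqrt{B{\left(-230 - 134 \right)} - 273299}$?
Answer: $3 i \sqrt{30407} \approx 523.13 i$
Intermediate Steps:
$\sqrt{B{\left(-230 - 134 \right)} - 273299} = \sqrt{\left(-230 - 134\right) - 273299} = \sqrt{-364 - 273299} = \sqrt{-273663} = 3 i \sqrt{30407}$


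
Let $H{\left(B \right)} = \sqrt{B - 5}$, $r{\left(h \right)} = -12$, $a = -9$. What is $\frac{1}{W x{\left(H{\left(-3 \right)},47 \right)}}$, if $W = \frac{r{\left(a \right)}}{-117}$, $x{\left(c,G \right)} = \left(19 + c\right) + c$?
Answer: $\frac{247}{524} - \frac{13 i \sqrt{2}}{131} \approx 0.47137 - 0.14034 i$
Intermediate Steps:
$H{\left(B \right)} = \sqrt{-5 + B}$
$x{\left(c,G \right)} = 19 + 2 c$
$W = \frac{4}{39}$ ($W = - \frac{12}{-117} = \left(-12\right) \left(- \frac{1}{117}\right) = \frac{4}{39} \approx 0.10256$)
$\frac{1}{W x{\left(H{\left(-3 \right)},47 \right)}} = \frac{1}{\frac{4}{39} \left(19 + 2 \sqrt{-5 - 3}\right)} = \frac{1}{\frac{4}{39} \left(19 + 2 \sqrt{-8}\right)} = \frac{1}{\frac{4}{39} \left(19 + 2 \cdot 2 i \sqrt{2}\right)} = \frac{1}{\frac{4}{39} \left(19 + 4 i \sqrt{2}\right)} = \frac{1}{\frac{76}{39} + \frac{16 i \sqrt{2}}{39}}$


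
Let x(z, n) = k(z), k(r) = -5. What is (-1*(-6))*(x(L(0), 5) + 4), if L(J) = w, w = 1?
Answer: -6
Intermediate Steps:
L(J) = 1
x(z, n) = -5
(-1*(-6))*(x(L(0), 5) + 4) = (-1*(-6))*(-5 + 4) = 6*(-1) = -6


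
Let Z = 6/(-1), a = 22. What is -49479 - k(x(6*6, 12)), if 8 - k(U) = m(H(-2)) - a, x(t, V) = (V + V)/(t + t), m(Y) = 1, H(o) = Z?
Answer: -49508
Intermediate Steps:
Z = -6 (Z = 6*(-1) = -6)
H(o) = -6
x(t, V) = V/t (x(t, V) = (2*V)/((2*t)) = (2*V)*(1/(2*t)) = V/t)
k(U) = 29 (k(U) = 8 - (1 - 1*22) = 8 - (1 - 22) = 8 - 1*(-21) = 8 + 21 = 29)
-49479 - k(x(6*6, 12)) = -49479 - 1*29 = -49479 - 29 = -49508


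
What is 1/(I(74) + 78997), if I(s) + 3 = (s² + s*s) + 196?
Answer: 1/90142 ≈ 1.1094e-5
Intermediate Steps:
I(s) = 193 + 2*s² (I(s) = -3 + ((s² + s*s) + 196) = -3 + ((s² + s²) + 196) = -3 + (2*s² + 196) = -3 + (196 + 2*s²) = 193 + 2*s²)
1/(I(74) + 78997) = 1/((193 + 2*74²) + 78997) = 1/((193 + 2*5476) + 78997) = 1/((193 + 10952) + 78997) = 1/(11145 + 78997) = 1/90142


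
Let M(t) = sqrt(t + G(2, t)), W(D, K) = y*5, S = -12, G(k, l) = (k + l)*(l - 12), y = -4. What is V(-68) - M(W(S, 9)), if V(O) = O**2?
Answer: 4624 - 2*sqrt(139) ≈ 4600.4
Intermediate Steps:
G(k, l) = (-12 + l)*(k + l) (G(k, l) = (k + l)*(-12 + l) = (-12 + l)*(k + l))
W(D, K) = -20 (W(D, K) = -4*5 = -20)
M(t) = sqrt(-24 + t**2 - 9*t) (M(t) = sqrt(t + (t**2 - 12*2 - 12*t + 2*t)) = sqrt(t + (t**2 - 24 - 12*t + 2*t)) = sqrt(t + (-24 + t**2 - 10*t)) = sqrt(-24 + t**2 - 9*t))
V(-68) - M(W(S, 9)) = (-68)**2 - sqrt(-24 + (-20)**2 - 9*(-20)) = 4624 - sqrt(-24 + 400 + 180) = 4624 - sqrt(556) = 4624 - 2*sqrt(139)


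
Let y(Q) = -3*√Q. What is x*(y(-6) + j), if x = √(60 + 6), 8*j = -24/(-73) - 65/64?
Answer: √66*(-3209 - 112128*I*√6)/37376 ≈ -0.69751 - 59.699*I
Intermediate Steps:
j = -3209/37376 (j = (-24/(-73) - 65/64)/8 = (-24*(-1/73) - 65*1/64)/8 = (24/73 - 65/64)/8 = (⅛)*(-3209/4672) = -3209/37376 ≈ -0.085857)
x = √66 ≈ 8.1240
x*(y(-6) + j) = √66*(-3*I*√6 - 3209/37376) = √66*(-3209/37376 - 3*I*√6)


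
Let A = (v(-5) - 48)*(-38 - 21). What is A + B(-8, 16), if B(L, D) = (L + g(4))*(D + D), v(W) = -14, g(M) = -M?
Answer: 3274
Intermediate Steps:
B(L, D) = 2*D*(-4 + L) (B(L, D) = (L - 1*4)*(D + D) = (L - 4)*(2*D) = (-4 + L)*(2*D) = 2*D*(-4 + L))
A = 3658 (A = (-14 - 48)*(-38 - 21) = -62*(-59) = 3658)
A + B(-8, 16) = 3658 + 2*16*(-4 - 8) = 3658 + 2*16*(-12) = 3658 - 384 = 3274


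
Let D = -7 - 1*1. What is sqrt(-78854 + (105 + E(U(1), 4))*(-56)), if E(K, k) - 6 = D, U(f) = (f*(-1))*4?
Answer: I*sqrt(84622) ≈ 290.9*I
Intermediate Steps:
U(f) = -4*f (U(f) = -f*4 = -4*f)
D = -8 (D = -7 - 1 = -8)
E(K, k) = -2 (E(K, k) = 6 - 8 = -2)
sqrt(-78854 + (105 + E(U(1), 4))*(-56)) = sqrt(-78854 + (105 - 2)*(-56)) = sqrt(-78854 + 103*(-56)) = sqrt(-78854 - 5768) = sqrt(-84622) = I*sqrt(84622)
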